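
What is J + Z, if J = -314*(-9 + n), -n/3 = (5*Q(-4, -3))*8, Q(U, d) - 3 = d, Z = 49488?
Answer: 52314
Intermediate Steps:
Q(U, d) = 3 + d
n = 0 (n = -3*5*(3 - 3)*8 = -3*5*0*8 = -0*8 = -3*0 = 0)
J = 2826 (J = -314*(-9 + 0) = -314*(-9) = 2826)
J + Z = 2826 + 49488 = 52314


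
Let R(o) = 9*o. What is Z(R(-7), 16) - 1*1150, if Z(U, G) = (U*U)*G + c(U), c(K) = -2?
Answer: 62352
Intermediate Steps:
Z(U, G) = -2 + G*U² (Z(U, G) = (U*U)*G - 2 = U²*G - 2 = G*U² - 2 = -2 + G*U²)
Z(R(-7), 16) - 1*1150 = (-2 + 16*(9*(-7))²) - 1*1150 = (-2 + 16*(-63)²) - 1150 = (-2 + 16*3969) - 1150 = (-2 + 63504) - 1150 = 63502 - 1150 = 62352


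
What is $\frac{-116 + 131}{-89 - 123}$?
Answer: $- \frac{15}{212} \approx -0.070755$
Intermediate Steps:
$\frac{-116 + 131}{-89 - 123} = \frac{15}{-212} = 15 \left(- \frac{1}{212}\right) = - \frac{15}{212}$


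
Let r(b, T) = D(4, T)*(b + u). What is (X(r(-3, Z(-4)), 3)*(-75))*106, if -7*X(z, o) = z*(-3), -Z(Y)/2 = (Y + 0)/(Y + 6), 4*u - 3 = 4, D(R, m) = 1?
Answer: 59625/14 ≈ 4258.9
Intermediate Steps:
u = 7/4 (u = ¾ + (¼)*4 = ¾ + 1 = 7/4 ≈ 1.7500)
Z(Y) = -2*Y/(6 + Y) (Z(Y) = -2*(Y + 0)/(Y + 6) = -2*Y/(6 + Y))
r(b, T) = 7/4 + b (r(b, T) = 1*(b + 7/4) = 1*(7/4 + b) = 7/4 + b)
X(z, o) = 3*z/7 (X(z, o) = -z*(-3)/7 = -(-3)*z/7 = 3*z/7)
(X(r(-3, Z(-4)), 3)*(-75))*106 = ((3*(7/4 - 3)/7)*(-75))*106 = (((3/7)*(-5/4))*(-75))*106 = -15/28*(-75)*106 = (1125/28)*106 = 59625/14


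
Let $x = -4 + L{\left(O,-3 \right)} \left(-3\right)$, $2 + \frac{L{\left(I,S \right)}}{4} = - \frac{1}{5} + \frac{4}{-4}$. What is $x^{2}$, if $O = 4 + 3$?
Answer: $\frac{29584}{25} \approx 1183.4$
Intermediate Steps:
$O = 7$
$L{\left(I,S \right)} = - \frac{64}{5}$ ($L{\left(I,S \right)} = -8 + 4 \left(- \frac{1}{5} + \frac{4}{-4}\right) = -8 + 4 \left(\left(-1\right) \frac{1}{5} + 4 \left(- \frac{1}{4}\right)\right) = -8 + 4 \left(- \frac{1}{5} - 1\right) = -8 + 4 \left(- \frac{6}{5}\right) = -8 - \frac{24}{5} = - \frac{64}{5}$)
$x = \frac{172}{5}$ ($x = -4 - - \frac{192}{5} = -4 + \frac{192}{5} = \frac{172}{5} \approx 34.4$)
$x^{2} = \left(\frac{172}{5}\right)^{2} = \frac{29584}{25}$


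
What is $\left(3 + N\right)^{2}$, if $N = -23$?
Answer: $400$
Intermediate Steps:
$\left(3 + N\right)^{2} = \left(3 - 23\right)^{2} = \left(-20\right)^{2} = 400$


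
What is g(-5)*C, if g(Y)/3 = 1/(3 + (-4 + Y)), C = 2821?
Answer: -2821/2 ≈ -1410.5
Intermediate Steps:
g(Y) = 3/(-1 + Y) (g(Y) = 3/(3 + (-4 + Y)) = 3/(-1 + Y))
g(-5)*C = (3/(-1 - 5))*2821 = (3/(-6))*2821 = (3*(-1/6))*2821 = -1/2*2821 = -2821/2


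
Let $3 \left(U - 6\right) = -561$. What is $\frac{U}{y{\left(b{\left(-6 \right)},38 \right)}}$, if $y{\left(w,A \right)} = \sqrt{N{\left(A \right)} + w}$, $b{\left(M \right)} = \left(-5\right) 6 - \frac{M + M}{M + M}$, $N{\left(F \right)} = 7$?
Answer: $\frac{181 i \sqrt{6}}{12} \approx 36.946 i$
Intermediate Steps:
$U = -181$ ($U = 6 + \frac{1}{3} \left(-561\right) = 6 - 187 = -181$)
$b{\left(M \right)} = -31$ ($b{\left(M \right)} = -30 - \frac{2 M}{2 M} = -30 - 2 M \frac{1}{2 M} = -30 - 1 = -31$)
$y{\left(w,A \right)} = \sqrt{7 + w}$
$\frac{U}{y{\left(b{\left(-6 \right)},38 \right)}} = - \frac{181}{\sqrt{7 - 31}} = - \frac{181}{\sqrt{-24}} = - \frac{181}{2 i \sqrt{6}} = - 181 \left(- \frac{i \sqrt{6}}{12}\right) = \frac{181 i \sqrt{6}}{12}$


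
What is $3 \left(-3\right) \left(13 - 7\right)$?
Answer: $-54$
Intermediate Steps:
$3 \left(-3\right) \left(13 - 7\right) = \left(-9\right) 6 = -54$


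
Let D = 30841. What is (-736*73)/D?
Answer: -53728/30841 ≈ -1.7421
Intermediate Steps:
(-736*73)/D = -736*73/30841 = -53728*1/30841 = -53728/30841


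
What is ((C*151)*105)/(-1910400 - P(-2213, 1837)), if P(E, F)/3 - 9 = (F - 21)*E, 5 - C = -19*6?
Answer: 628915/3381999 ≈ 0.18596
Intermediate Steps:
C = 119 (C = 5 - (-19)*6 = 5 - 1*(-114) = 5 + 114 = 119)
P(E, F) = 27 + 3*E*(-21 + F) (P(E, F) = 27 + 3*((F - 21)*E) = 27 + 3*((-21 + F)*E) = 27 + 3*(E*(-21 + F)) = 27 + 3*E*(-21 + F))
((C*151)*105)/(-1910400 - P(-2213, 1837)) = ((119*151)*105)/(-1910400 - (27 - 63*(-2213) + 3*(-2213)*1837)) = (17969*105)/(-1910400 - (27 + 139419 - 12195843)) = 1886745/(-1910400 - 1*(-12056397)) = 1886745/(-1910400 + 12056397) = 1886745/10145997 = 1886745*(1/10145997) = 628915/3381999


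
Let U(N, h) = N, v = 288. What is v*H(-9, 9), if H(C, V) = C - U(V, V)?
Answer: -5184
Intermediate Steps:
H(C, V) = C - V
v*H(-9, 9) = 288*(-9 - 1*9) = 288*(-9 - 9) = 288*(-18) = -5184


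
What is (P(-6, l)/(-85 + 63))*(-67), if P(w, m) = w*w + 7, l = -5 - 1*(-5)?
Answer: 2881/22 ≈ 130.95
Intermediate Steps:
l = 0 (l = -5 + 5 = 0)
P(w, m) = 7 + w² (P(w, m) = w² + 7 = 7 + w²)
(P(-6, l)/(-85 + 63))*(-67) = ((7 + (-6)²)/(-85 + 63))*(-67) = ((7 + 36)/(-22))*(-67) = -1/22*43*(-67) = -43/22*(-67) = 2881/22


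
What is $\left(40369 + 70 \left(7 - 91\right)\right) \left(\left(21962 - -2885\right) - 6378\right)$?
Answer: $636977341$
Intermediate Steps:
$\left(40369 + 70 \left(7 - 91\right)\right) \left(\left(21962 - -2885\right) - 6378\right) = \left(40369 + 70 \left(-84\right)\right) \left(\left(21962 + 2885\right) - 6378\right) = \left(40369 - 5880\right) \left(24847 - 6378\right) = 34489 \cdot 18469 = 636977341$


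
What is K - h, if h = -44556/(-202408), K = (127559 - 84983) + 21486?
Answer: 3241654185/50602 ≈ 64062.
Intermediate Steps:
K = 64062 (K = 42576 + 21486 = 64062)
h = 11139/50602 (h = -44556*(-1/202408) = 11139/50602 ≈ 0.22013)
K - h = 64062 - 1*11139/50602 = 64062 - 11139/50602 = 3241654185/50602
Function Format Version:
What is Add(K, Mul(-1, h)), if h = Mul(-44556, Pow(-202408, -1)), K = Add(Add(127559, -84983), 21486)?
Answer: Rational(3241654185, 50602) ≈ 64062.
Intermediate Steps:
K = 64062 (K = Add(42576, 21486) = 64062)
h = Rational(11139, 50602) (h = Mul(-44556, Rational(-1, 202408)) = Rational(11139, 50602) ≈ 0.22013)
Add(K, Mul(-1, h)) = Add(64062, Mul(-1, Rational(11139, 50602))) = Add(64062, Rational(-11139, 50602)) = Rational(3241654185, 50602)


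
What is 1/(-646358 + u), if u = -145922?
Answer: -1/792280 ≈ -1.2622e-6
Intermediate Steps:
1/(-646358 + u) = 1/(-646358 - 145922) = 1/(-792280) = -1/792280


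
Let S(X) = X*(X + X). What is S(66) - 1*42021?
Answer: -33309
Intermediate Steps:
S(X) = 2*X² (S(X) = X*(2*X) = 2*X²)
S(66) - 1*42021 = 2*66² - 1*42021 = 2*4356 - 42021 = 8712 - 42021 = -33309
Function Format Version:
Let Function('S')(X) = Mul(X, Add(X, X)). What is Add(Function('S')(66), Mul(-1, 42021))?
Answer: -33309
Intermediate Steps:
Function('S')(X) = Mul(2, Pow(X, 2)) (Function('S')(X) = Mul(X, Mul(2, X)) = Mul(2, Pow(X, 2)))
Add(Function('S')(66), Mul(-1, 42021)) = Add(Mul(2, Pow(66, 2)), Mul(-1, 42021)) = Add(Mul(2, 4356), -42021) = Add(8712, -42021) = -33309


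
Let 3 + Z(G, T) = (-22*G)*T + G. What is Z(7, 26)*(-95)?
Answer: 380000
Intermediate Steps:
Z(G, T) = -3 + G - 22*G*T (Z(G, T) = -3 + ((-22*G)*T + G) = -3 + (-22*G*T + G) = -3 + (G - 22*G*T) = -3 + G - 22*G*T)
Z(7, 26)*(-95) = (-3 + 7 - 22*7*26)*(-95) = (-3 + 7 - 4004)*(-95) = -4000*(-95) = 380000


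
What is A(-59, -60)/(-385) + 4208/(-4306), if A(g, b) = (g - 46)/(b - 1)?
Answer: -1418243/1444663 ≈ -0.98171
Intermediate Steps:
A(g, b) = (-46 + g)/(-1 + b)
A(-59, -60)/(-385) + 4208/(-4306) = ((-46 - 59)/(-1 - 60))/(-385) + 4208/(-4306) = (-105/(-61))*(-1/385) + 4208*(-1/4306) = -1/61*(-105)*(-1/385) - 2104/2153 = (105/61)*(-1/385) - 2104/2153 = -3/671 - 2104/2153 = -1418243/1444663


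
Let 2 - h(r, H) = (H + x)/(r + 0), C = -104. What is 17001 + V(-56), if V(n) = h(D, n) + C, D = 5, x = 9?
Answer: 84542/5 ≈ 16908.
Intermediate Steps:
h(r, H) = 2 - (9 + H)/r (h(r, H) = 2 - (H + 9)/(r + 0) = 2 - (9 + H)/r)
V(n) = -519/5 - n/5 (V(n) = (-9 - n + 2*5)/5 - 104 = (-9 - n + 10)/5 - 104 = (1 - n)/5 - 104 = (1/5 - n/5) - 104 = -519/5 - n/5)
17001 + V(-56) = 17001 + (-519/5 - 1/5*(-56)) = 17001 + (-519/5 + 56/5) = 17001 - 463/5 = 84542/5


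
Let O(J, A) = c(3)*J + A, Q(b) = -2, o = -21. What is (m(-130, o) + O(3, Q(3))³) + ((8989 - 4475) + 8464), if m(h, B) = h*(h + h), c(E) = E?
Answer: 47121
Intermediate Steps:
m(h, B) = 2*h² (m(h, B) = h*(2*h) = 2*h²)
O(J, A) = A + 3*J (O(J, A) = 3*J + A = A + 3*J)
(m(-130, o) + O(3, Q(3))³) + ((8989 - 4475) + 8464) = (2*(-130)² + (-2 + 3*3)³) + ((8989 - 4475) + 8464) = (2*16900 + (-2 + 9)³) + (4514 + 8464) = (33800 + 7³) + 12978 = (33800 + 343) + 12978 = 34143 + 12978 = 47121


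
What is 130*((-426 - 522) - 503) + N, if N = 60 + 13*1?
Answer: -188557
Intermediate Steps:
N = 73 (N = 60 + 13 = 73)
130*((-426 - 522) - 503) + N = 130*((-426 - 522) - 503) + 73 = 130*(-948 - 503) + 73 = 130*(-1451) + 73 = -188630 + 73 = -188557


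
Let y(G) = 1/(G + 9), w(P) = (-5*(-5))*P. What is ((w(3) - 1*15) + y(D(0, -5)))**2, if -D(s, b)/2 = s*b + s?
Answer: 292681/81 ≈ 3613.3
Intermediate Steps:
w(P) = 25*P
D(s, b) = -2*s - 2*b*s (D(s, b) = -2*(s*b + s) = -2*(b*s + s) = -2*(s + b*s) = -2*s - 2*b*s)
y(G) = 1/(9 + G)
((w(3) - 1*15) + y(D(0, -5)))**2 = ((25*3 - 1*15) + 1/(9 - 2*0*(1 - 5)))**2 = ((75 - 15) + 1/(9 - 2*0*(-4)))**2 = (60 + 1/(9 + 0))**2 = (60 + 1/9)**2 = (541/9)**2 = 292681/81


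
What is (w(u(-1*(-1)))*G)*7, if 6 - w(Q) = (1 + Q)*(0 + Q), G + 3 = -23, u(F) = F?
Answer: -728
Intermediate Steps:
G = -26 (G = -3 - 23 = -26)
w(Q) = 6 - Q*(1 + Q) (w(Q) = 6 - (1 + Q)*(0 + Q) = 6 - (1 + Q)*Q = 6 - Q*(1 + Q))
(w(u(-1*(-1)))*G)*7 = ((6 - (-1)*(-1) - (-1*(-1))²)*(-26))*7 = ((6 - 1*1 - 1*1²)*(-26))*7 = ((6 - 1 - 1*1)*(-26))*7 = ((6 - 1 - 1)*(-26))*7 = (4*(-26))*7 = -104*7 = -728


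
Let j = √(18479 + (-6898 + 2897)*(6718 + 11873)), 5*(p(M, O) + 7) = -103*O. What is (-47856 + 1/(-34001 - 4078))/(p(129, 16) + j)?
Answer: 1703858564375/7877848207759 + 182230862500*I*√4647757/70900633869831 ≈ 0.21628 + 5.5411*I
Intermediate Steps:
p(M, O) = -7 - 103*O/5 (p(M, O) = -7 + (-103*O)/5 = -7 - 103*O/5)
j = 4*I*√4647757 (j = √(18479 - 4001*18591) = √(18479 - 74382591) = √(-74364112) = 4*I*√4647757 ≈ 8623.5*I)
(-47856 + 1/(-34001 - 4078))/(p(129, 16) + j) = (-47856 + 1/(-34001 - 4078))/((-7 - 103/5*16) + 4*I*√4647757) = (-47856 + 1/(-38079))/((-7 - 1648/5) + 4*I*√4647757) = (-47856 - 1/38079)/(-1683/5 + 4*I*√4647757) = -1822308625/(38079*(-1683/5 + 4*I*√4647757))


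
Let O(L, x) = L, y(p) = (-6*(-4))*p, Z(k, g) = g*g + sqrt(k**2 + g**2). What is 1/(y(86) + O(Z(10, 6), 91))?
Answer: 525/1102466 - sqrt(34)/2204932 ≈ 0.00047356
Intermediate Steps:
Z(k, g) = g**2 + sqrt(g**2 + k**2)
y(p) = 24*p
1/(y(86) + O(Z(10, 6), 91)) = 1/(24*86 + (6**2 + sqrt(6**2 + 10**2))) = 1/(2064 + (36 + sqrt(36 + 100))) = 1/(2064 + (36 + sqrt(136))) = 1/(2064 + (36 + 2*sqrt(34))) = 1/(2100 + 2*sqrt(34))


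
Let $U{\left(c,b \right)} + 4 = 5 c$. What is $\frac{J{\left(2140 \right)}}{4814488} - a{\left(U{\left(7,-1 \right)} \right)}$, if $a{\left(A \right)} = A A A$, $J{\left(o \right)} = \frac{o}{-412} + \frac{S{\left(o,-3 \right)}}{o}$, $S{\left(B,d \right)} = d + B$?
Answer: $- \frac{31614490575728149}{1061209444960} \approx -29791.0$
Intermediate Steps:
$S{\left(B,d \right)} = B + d$
$J{\left(o \right)} = - \frac{o}{412} + \frac{-3 + o}{o}$ ($J{\left(o \right)} = \frac{o}{-412} + \frac{o - 3}{o} = o \left(- \frac{1}{412}\right) + \frac{-3 + o}{o} = - \frac{o}{412} + \frac{-3 + o}{o}$)
$U{\left(c,b \right)} = -4 + 5 c$
$a{\left(A \right)} = A^{3}$ ($a{\left(A \right)} = A^{2} A = A^{3}$)
$\frac{J{\left(2140 \right)}}{4814488} - a{\left(U{\left(7,-1 \right)} \right)} = \frac{1 - \frac{3}{2140} - \frac{535}{103}}{4814488} - \left(-4 + 5 \cdot 7\right)^{3} = \left(1 - \frac{3}{2140} - \frac{535}{103}\right) \frac{1}{4814488} - \left(-4 + 35\right)^{3} = \left(1 - \frac{3}{2140} - \frac{535}{103}\right) \frac{1}{4814488} - 31^{3} = \left(- \frac{924789}{220420}\right) \frac{1}{4814488} - 29791 = - \frac{924789}{1061209444960} - 29791 = - \frac{31614490575728149}{1061209444960}$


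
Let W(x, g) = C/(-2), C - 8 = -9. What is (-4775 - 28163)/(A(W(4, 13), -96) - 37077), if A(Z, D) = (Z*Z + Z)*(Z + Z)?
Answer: 131752/148305 ≈ 0.88839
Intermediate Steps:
C = -1 (C = 8 - 9 = -1)
W(x, g) = ½ (W(x, g) = -1/(-2) = -1*(-½) = ½)
A(Z, D) = 2*Z*(Z + Z²) (A(Z, D) = (Z² + Z)*(2*Z) = (Z + Z²)*(2*Z) = 2*Z*(Z + Z²))
(-4775 - 28163)/(A(W(4, 13), -96) - 37077) = (-4775 - 28163)/(2*(½)²*(1 + ½) - 37077) = -32938/(2*(¼)*(3/2) - 37077) = -32938/(¾ - 37077) = -32938/(-148305/4) = -32938*(-4/148305) = 131752/148305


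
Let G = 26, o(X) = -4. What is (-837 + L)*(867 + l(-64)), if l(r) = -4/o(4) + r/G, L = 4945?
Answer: 3555632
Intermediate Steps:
l(r) = 1 + r/26 (l(r) = -4/(-4) + r/26 = -4*(-¼) + r*(1/26) = 1 + r/26)
(-837 + L)*(867 + l(-64)) = (-837 + 4945)*(867 + (1 + (1/26)*(-64))) = 4108*(867 + (1 - 32/13)) = 4108*(867 - 19/13) = 4108*(11252/13) = 3555632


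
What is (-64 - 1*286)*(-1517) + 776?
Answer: 531726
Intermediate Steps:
(-64 - 1*286)*(-1517) + 776 = (-64 - 286)*(-1517) + 776 = -350*(-1517) + 776 = 530950 + 776 = 531726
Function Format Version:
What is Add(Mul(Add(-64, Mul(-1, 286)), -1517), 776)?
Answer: 531726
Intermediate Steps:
Add(Mul(Add(-64, Mul(-1, 286)), -1517), 776) = Add(Mul(Add(-64, -286), -1517), 776) = Add(Mul(-350, -1517), 776) = Add(530950, 776) = 531726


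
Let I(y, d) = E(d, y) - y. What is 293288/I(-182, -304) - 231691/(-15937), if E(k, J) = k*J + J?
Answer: 2186641313/110220292 ≈ 19.839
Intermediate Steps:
E(k, J) = J + J*k (E(k, J) = J*k + J = J + J*k)
I(y, d) = -y + y*(1 + d) (I(y, d) = y*(1 + d) - y = -y + y*(1 + d))
293288/I(-182, -304) - 231691/(-15937) = 293288/((-304*(-182))) - 231691/(-15937) = 293288/55328 - 231691*(-1/15937) = 293288*(1/55328) + 231691/15937 = 36661/6916 + 231691/15937 = 2186641313/110220292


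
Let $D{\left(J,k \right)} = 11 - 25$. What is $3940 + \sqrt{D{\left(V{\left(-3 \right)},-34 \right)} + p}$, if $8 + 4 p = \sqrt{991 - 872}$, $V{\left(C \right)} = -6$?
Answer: $3940 + \frac{\sqrt{-64 + \sqrt{119}}}{2} \approx 3940.0 + 3.6432 i$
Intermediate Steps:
$p = -2 + \frac{\sqrt{119}}{4}$ ($p = -2 + \frac{\sqrt{991 - 872}}{4} = -2 + \frac{\sqrt{119}}{4} \approx 0.72718$)
$D{\left(J,k \right)} = -14$
$3940 + \sqrt{D{\left(V{\left(-3 \right)},-34 \right)} + p} = 3940 + \sqrt{-14 - \left(2 - \frac{\sqrt{119}}{4}\right)} = 3940 + \sqrt{-16 + \frac{\sqrt{119}}{4}}$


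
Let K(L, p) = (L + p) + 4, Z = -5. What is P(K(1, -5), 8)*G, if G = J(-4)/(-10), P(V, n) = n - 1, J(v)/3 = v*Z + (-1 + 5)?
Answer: -252/5 ≈ -50.400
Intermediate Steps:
J(v) = 12 - 15*v (J(v) = 3*(v*(-5) + (-1 + 5)) = 3*(-5*v + 4) = 3*(4 - 5*v) = 12 - 15*v)
K(L, p) = 4 + L + p
P(V, n) = -1 + n
G = -36/5 (G = (12 - 15*(-4))/(-10) = (12 + 60)*(-⅒) = 72*(-⅒) = -36/5 ≈ -7.2000)
P(K(1, -5), 8)*G = (-1 + 8)*(-36/5) = 7*(-36/5) = -252/5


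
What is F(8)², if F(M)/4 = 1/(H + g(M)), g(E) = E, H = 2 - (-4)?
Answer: 4/49 ≈ 0.081633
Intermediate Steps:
H = 6 (H = 2 - 1*(-4) = 2 + 4 = 6)
F(M) = 4/(6 + M)
F(8)² = (4/(6 + 8))² = (4/14)² = (4*(1/14))² = (2/7)² = 4/49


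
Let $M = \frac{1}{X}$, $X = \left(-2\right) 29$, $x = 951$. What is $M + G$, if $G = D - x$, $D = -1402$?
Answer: $- \frac{136475}{58} \approx -2353.0$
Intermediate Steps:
$G = -2353$ ($G = -1402 - 951 = -2353$)
$X = -58$
$M = - \frac{1}{58}$ ($M = \frac{1}{-58} = - \frac{1}{58} \approx -0.017241$)
$M + G = - \frac{1}{58} - 2353 = - \frac{136475}{58}$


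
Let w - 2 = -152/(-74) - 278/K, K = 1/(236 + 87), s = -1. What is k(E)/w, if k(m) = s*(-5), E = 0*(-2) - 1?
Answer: -185/3322228 ≈ -5.5686e-5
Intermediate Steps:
E = -1 (E = 0 - 1 = -1)
K = 1/323 ≈ 0.0030960
k(m) = 5 (k(m) = -1*(-5) = 5)
w = -3322228/37 (w = 2 + (-152/(-74) - 278/1/323) = 2 + (-152*(-1/74) - 278*323) = 2 + (76/37 - 89794) = 2 - 3322302/37 = -3322228/37 ≈ -89790.)
k(E)/w = 5/(-3322228/37) = 5*(-37/3322228) = -185/3322228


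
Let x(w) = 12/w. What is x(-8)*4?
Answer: -6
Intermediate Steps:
x(-8)*4 = (12/(-8))*4 = (12*(-⅛))*4 = -3/2*4 = -6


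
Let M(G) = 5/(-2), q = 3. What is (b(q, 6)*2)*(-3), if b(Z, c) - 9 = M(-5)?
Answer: -39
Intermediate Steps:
M(G) = -5/2 (M(G) = 5*(-½) = -5/2)
b(Z, c) = 13/2 (b(Z, c) = 9 - 5/2 = 13/2)
(b(q, 6)*2)*(-3) = ((13/2)*2)*(-3) = 13*(-3) = -39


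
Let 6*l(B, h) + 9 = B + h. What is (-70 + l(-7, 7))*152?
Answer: -10868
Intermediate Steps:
l(B, h) = -3/2 + B/6 + h/6 (l(B, h) = -3/2 + (B + h)/6 = -3/2 + (B/6 + h/6) = -3/2 + B/6 + h/6)
(-70 + l(-7, 7))*152 = (-70 + (-3/2 + (⅙)*(-7) + (⅙)*7))*152 = (-70 + (-3/2 - 7/6 + 7/6))*152 = (-70 - 3/2)*152 = -143/2*152 = -10868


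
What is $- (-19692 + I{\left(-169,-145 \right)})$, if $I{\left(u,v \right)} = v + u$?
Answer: $20006$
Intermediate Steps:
$I{\left(u,v \right)} = u + v$
$- (-19692 + I{\left(-169,-145 \right)}) = - (-19692 - 314) = \left(-1\right) \left(-20006\right) = 20006$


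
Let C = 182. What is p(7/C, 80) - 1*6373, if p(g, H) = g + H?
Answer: -163617/26 ≈ -6293.0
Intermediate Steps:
p(g, H) = H + g
p(7/C, 80) - 1*6373 = (80 + 7/182) - 1*6373 = (80 + 7*(1/182)) - 6373 = (80 + 1/26) - 6373 = 2081/26 - 6373 = -163617/26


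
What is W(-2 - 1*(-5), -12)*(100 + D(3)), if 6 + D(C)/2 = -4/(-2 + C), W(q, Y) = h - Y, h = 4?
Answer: 1280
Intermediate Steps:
W(q, Y) = 4 - Y
D(C) = -12 - 8/(-2 + C) (D(C) = -12 + 2*(-4/(-2 + C)) = -12 - 8/(-2 + C))
W(-2 - 1*(-5), -12)*(100 + D(3)) = (4 - 1*(-12))*(100 + 4*(4 - 3*3)/(-2 + 3)) = (4 + 12)*(100 + 4*(4 - 9)/1) = 16*(100 + 4*1*(-5)) = 16*(100 - 20) = 16*80 = 1280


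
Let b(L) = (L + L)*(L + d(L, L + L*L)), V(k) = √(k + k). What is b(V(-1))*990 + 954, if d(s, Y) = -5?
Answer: -3006 - 9900*I*√2 ≈ -3006.0 - 14001.0*I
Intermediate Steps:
V(k) = √2*√k (V(k) = √(2*k) = √2*√k)
b(L) = 2*L*(-5 + L) (b(L) = (L + L)*(L - 5) = (2*L)*(-5 + L) = 2*L*(-5 + L))
b(V(-1))*990 + 954 = (2*(√2*√(-1))*(-5 + √2*√(-1)))*990 + 954 = (2*(√2*I)*(-5 + √2*I))*990 + 954 = (2*(I*√2)*(-5 + I*√2))*990 + 954 = (2*I*√2*(-5 + I*√2))*990 + 954 = 1980*I*√2*(-5 + I*√2) + 954 = 954 + 1980*I*√2*(-5 + I*√2)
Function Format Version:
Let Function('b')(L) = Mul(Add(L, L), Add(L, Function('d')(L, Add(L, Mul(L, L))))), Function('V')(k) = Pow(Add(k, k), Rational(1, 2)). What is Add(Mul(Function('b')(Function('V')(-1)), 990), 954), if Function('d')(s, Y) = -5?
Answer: Add(-3006, Mul(-9900, I, Pow(2, Rational(1, 2)))) ≈ Add(-3006.0, Mul(-14001., I))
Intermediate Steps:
Function('V')(k) = Mul(Pow(2, Rational(1, 2)), Pow(k, Rational(1, 2))) (Function('V')(k) = Pow(Mul(2, k), Rational(1, 2)) = Mul(Pow(2, Rational(1, 2)), Pow(k, Rational(1, 2))))
Function('b')(L) = Mul(2, L, Add(-5, L)) (Function('b')(L) = Mul(Add(L, L), Add(L, -5)) = Mul(Mul(2, L), Add(-5, L)) = Mul(2, L, Add(-5, L)))
Add(Mul(Function('b')(Function('V')(-1)), 990), 954) = Add(Mul(Mul(2, Mul(Pow(2, Rational(1, 2)), Pow(-1, Rational(1, 2))), Add(-5, Mul(Pow(2, Rational(1, 2)), Pow(-1, Rational(1, 2))))), 990), 954) = Add(Mul(Mul(2, Mul(Pow(2, Rational(1, 2)), I), Add(-5, Mul(Pow(2, Rational(1, 2)), I))), 990), 954) = Add(Mul(Mul(2, Mul(I, Pow(2, Rational(1, 2))), Add(-5, Mul(I, Pow(2, Rational(1, 2))))), 990), 954) = Add(Mul(Mul(2, I, Pow(2, Rational(1, 2)), Add(-5, Mul(I, Pow(2, Rational(1, 2))))), 990), 954) = Add(Mul(1980, I, Pow(2, Rational(1, 2)), Add(-5, Mul(I, Pow(2, Rational(1, 2))))), 954) = Add(954, Mul(1980, I, Pow(2, Rational(1, 2)), Add(-5, Mul(I, Pow(2, Rational(1, 2))))))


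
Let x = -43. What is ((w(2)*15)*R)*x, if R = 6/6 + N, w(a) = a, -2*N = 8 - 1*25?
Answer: -12255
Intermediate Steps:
N = 17/2 (N = -(8 - 1*25)/2 = -(8 - 25)/2 = -1/2*(-17) = 17/2 ≈ 8.5000)
R = 19/2 (R = 6/6 + 17/2 = 6*(1/6) + 17/2 = 1 + 17/2 = 19/2 ≈ 9.5000)
((w(2)*15)*R)*x = ((2*15)*(19/2))*(-43) = (30*(19/2))*(-43) = 285*(-43) = -12255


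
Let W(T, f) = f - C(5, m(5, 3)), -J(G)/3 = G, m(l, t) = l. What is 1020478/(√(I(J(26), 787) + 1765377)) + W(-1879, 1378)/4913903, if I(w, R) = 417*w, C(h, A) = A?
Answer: 1373/4913903 + 1020478*√192539/577617 ≈ 775.22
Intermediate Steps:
J(G) = -3*G
W(T, f) = -5 + f (W(T, f) = f - 1*5 = f - 5 = -5 + f)
1020478/(√(I(J(26), 787) + 1765377)) + W(-1879, 1378)/4913903 = 1020478/(√(417*(-3*26) + 1765377)) + (-5 + 1378)/4913903 = 1020478/(√(417*(-78) + 1765377)) + 1373*(1/4913903) = 1020478/(√(-32526 + 1765377)) + 1373/4913903 = 1020478/(√1732851) + 1373/4913903 = 1020478/((3*√192539)) + 1373/4913903 = 1020478*(√192539/577617) + 1373/4913903 = 1020478*√192539/577617 + 1373/4913903 = 1373/4913903 + 1020478*√192539/577617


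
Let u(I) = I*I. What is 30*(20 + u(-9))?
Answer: 3030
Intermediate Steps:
u(I) = I**2
30*(20 + u(-9)) = 30*(20 + (-9)**2) = 30*(20 + 81) = 30*101 = 3030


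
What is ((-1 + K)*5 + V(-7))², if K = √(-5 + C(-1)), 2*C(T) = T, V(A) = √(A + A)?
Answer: (-10 + 2*I*√14 + 5*I*√22)²/4 ≈ -214.25 - 154.68*I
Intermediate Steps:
V(A) = √2*√A (V(A) = √(2*A) = √2*√A)
C(T) = T/2
K = I*√22/2 (K = √(-5 + (½)*(-1)) = √(-5 - ½) = √(-11/2) = I*√22/2 ≈ 2.3452*I)
((-1 + K)*5 + V(-7))² = ((-1 + I*√22/2)*5 + √2*√(-7))² = ((-5 + 5*I*√22/2) + √2*(I*√7))² = ((-5 + 5*I*√22/2) + I*√14)² = (-5 + I*√14 + 5*I*√22/2)²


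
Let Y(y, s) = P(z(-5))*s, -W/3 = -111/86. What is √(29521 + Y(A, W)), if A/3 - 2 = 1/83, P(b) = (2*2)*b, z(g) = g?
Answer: √54441139/43 ≈ 171.59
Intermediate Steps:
W = 333/86 (W = -(-333)/86 = -3*(-111/86) = 333/86 ≈ 3.8721)
P(b) = 4*b
A = 501/83 (A = 6 + 3/83 = 501/83 ≈ 6.0361)
Y(y, s) = -20*s (Y(y, s) = (4*(-5))*s = -20*s)
√(29521 + Y(A, W)) = √(29521 - 20*333/86) = √(29521 - 3330/43) = √(1266073/43) = √54441139/43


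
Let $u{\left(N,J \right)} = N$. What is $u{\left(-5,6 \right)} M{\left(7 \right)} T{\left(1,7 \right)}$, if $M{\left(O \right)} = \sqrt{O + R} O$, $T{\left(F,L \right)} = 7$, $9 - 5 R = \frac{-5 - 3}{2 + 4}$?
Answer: $- \frac{98 \sqrt{510}}{3} \approx -737.72$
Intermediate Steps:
$R = \frac{31}{15}$ ($R = \frac{9}{5} - \frac{\left(-5 - 3\right) \frac{1}{2 + 4}}{5} = \frac{9}{5} - \frac{\left(-8\right) \frac{1}{6}}{5} = \frac{9}{5} - - \frac{4}{15} = \frac{9}{5} + \frac{4}{15} = \frac{31}{15} \approx 2.0667$)
$M{\left(O \right)} = O \sqrt{\frac{31}{15} + O}$ ($M{\left(O \right)} = \sqrt{O + \frac{31}{15}} O = \sqrt{\frac{31}{15} + O} O = O \sqrt{\frac{31}{15} + O}$)
$u{\left(-5,6 \right)} M{\left(7 \right)} T{\left(1,7 \right)} = - 5 \cdot \frac{1}{15} \cdot 7 \sqrt{465 + 225 \cdot 7} \cdot 7 = - 5 \cdot \frac{1}{15} \cdot 7 \sqrt{465 + 1575} \cdot 7 = - 5 \cdot \frac{1}{15} \cdot 7 \sqrt{2040} \cdot 7 = - 5 \cdot \frac{1}{15} \cdot 7 \cdot 2 \sqrt{510} \cdot 7 = - 5 \frac{14 \sqrt{510}}{15} \cdot 7 = - \frac{14 \sqrt{510}}{3} \cdot 7 = - \frac{98 \sqrt{510}}{3}$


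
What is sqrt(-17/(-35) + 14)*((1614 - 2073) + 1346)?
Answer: 11531*sqrt(105)/35 ≈ 3375.9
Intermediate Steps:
sqrt(-17/(-35) + 14)*((1614 - 2073) + 1346) = sqrt(-17*(-1/35) + 14)*(-459 + 1346) = sqrt(17/35 + 14)*887 = sqrt(507/35)*887 = (13*sqrt(105)/35)*887 = 11531*sqrt(105)/35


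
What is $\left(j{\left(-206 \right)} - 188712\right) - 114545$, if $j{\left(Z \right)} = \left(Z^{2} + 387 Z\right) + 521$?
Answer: $-340022$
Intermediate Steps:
$j{\left(Z \right)} = 521 + Z^{2} + 387 Z$
$\left(j{\left(-206 \right)} - 188712\right) - 114545 = \left(\left(521 + \left(-206\right)^{2} + 387 \left(-206\right)\right) - 188712\right) - 114545 = \left(\left(521 + 42436 - 79722\right) - 188712\right) - 114545 = \left(-36765 - 188712\right) - 114545 = -225477 - 114545 = -340022$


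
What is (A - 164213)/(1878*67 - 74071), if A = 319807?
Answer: 155594/51755 ≈ 3.0064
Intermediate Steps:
(A - 164213)/(1878*67 - 74071) = (319807 - 164213)/(1878*67 - 74071) = 155594/(125826 - 74071) = 155594/51755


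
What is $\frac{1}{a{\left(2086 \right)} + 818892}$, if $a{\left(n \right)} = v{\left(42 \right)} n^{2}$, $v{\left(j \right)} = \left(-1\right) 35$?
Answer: $- \frac{1}{151479968} \approx -6.6015 \cdot 10^{-9}$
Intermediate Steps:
$v{\left(j \right)} = -35$
$a{\left(n \right)} = - 35 n^{2}$
$\frac{1}{a{\left(2086 \right)} + 818892} = \frac{1}{- 35 \cdot 2086^{2} + 818892} = \frac{1}{\left(-35\right) 4351396 + 818892} = \frac{1}{-152298860 + 818892} = \frac{1}{-151479968} = - \frac{1}{151479968}$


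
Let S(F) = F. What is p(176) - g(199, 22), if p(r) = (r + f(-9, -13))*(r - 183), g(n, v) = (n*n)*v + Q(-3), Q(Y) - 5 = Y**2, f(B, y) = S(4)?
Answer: -872496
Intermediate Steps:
f(B, y) = 4
Q(Y) = 5 + Y**2
g(n, v) = 14 + v*n**2 (g(n, v) = (n*n)*v + (5 + (-3)**2) = n**2*v + (5 + 9) = v*n**2 + 14 = 14 + v*n**2)
p(r) = (-183 + r)*(4 + r) (p(r) = (r + 4)*(r - 183) = (4 + r)*(-183 + r) = (-183 + r)*(4 + r))
p(176) - g(199, 22) = (-732 + 176**2 - 179*176) - (14 + 22*199**2) = (-732 + 30976 - 31504) - (14 + 22*39601) = -1260 - (14 + 871222) = -1260 - 1*871236 = -1260 - 871236 = -872496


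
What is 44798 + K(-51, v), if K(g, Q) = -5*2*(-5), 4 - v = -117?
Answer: 44848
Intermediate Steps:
v = 121 (v = 4 - 1*(-117) = 4 + 117 = 121)
K(g, Q) = 50 (K(g, Q) = -10*(-5) = 50)
44798 + K(-51, v) = 44798 + 50 = 44848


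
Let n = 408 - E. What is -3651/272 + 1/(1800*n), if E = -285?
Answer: -569282141/42411600 ≈ -13.423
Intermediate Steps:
n = 693 (n = 408 - 1*(-285) = 408 + 285 = 693)
-3651/272 + 1/(1800*n) = -3651/272 + 1/(1800*693) = -3651*1/272 + (1/1800)*(1/693) = -3651/272 + 1/1247400 = -569282141/42411600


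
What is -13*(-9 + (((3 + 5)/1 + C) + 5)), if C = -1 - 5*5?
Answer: 286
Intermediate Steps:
C = -26 (C = -1 - 25 = -26)
-13*(-9 + (((3 + 5)/1 + C) + 5)) = -13*(-9 + (((3 + 5)/1 - 26) + 5)) = -13*(-9 + ((8*1 - 26) + 5)) = -13*(-9 + ((8 - 26) + 5)) = -13*(-9 + (-18 + 5)) = -13*(-9 - 13) = -13*(-22) = 286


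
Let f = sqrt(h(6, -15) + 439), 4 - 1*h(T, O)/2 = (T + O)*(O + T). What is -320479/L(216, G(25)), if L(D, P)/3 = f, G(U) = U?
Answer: -320479*sqrt(285)/855 ≈ -6327.8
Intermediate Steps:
h(T, O) = 8 - 2*(O + T)**2 (h(T, O) = 8 - 2*(T + O)*(O + T) = 8 - 2*(O + T)*(O + T) = 8 - 2*(O + T)**2)
f = sqrt(285) (f = sqrt((8 - 2*(-15 + 6)**2) + 439) = sqrt((8 - 2*(-9)**2) + 439) = sqrt((8 - 2*81) + 439) = sqrt((8 - 162) + 439) = sqrt(-154 + 439) = sqrt(285) ≈ 16.882)
L(D, P) = 3*sqrt(285)
-320479/L(216, G(25)) = -320479*sqrt(285)/855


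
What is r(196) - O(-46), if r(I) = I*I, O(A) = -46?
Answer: 38462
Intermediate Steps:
r(I) = I²
r(196) - O(-46) = 196² - 1*(-46) = 38416 + 46 = 38462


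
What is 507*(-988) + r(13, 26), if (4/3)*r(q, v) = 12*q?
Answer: -500799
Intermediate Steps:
r(q, v) = 9*q (r(q, v) = 3*(12*q)/4 = 9*q)
507*(-988) + r(13, 26) = 507*(-988) + 9*13 = -500916 + 117 = -500799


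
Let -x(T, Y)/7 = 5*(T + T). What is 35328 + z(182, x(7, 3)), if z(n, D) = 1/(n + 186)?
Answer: 13000705/368 ≈ 35328.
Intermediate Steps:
x(T, Y) = -70*T (x(T, Y) = -35*(T + T) = -35*2*T = -70*T)
z(n, D) = 1/(186 + n)
35328 + z(182, x(7, 3)) = 35328 + 1/(186 + 182) = 35328 + 1/368 = 13000705/368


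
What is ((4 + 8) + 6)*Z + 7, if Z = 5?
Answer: 97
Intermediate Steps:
((4 + 8) + 6)*Z + 7 = ((4 + 8) + 6)*5 + 7 = (12 + 6)*5 + 7 = 18*5 + 7 = 90 + 7 = 97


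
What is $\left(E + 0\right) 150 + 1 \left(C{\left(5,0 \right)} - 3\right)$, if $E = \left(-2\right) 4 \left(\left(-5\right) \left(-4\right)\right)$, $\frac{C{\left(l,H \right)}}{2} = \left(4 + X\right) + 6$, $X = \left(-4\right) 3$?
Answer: $-24007$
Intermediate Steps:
$X = -12$
$C{\left(l,H \right)} = -4$ ($C{\left(l,H \right)} = 2 \left(\left(4 - 12\right) + 6\right) = 2 \left(-8 + 6\right) = 2 \left(-2\right) = -4$)
$E = -160$ ($E = \left(-8\right) 20 = -160$)
$\left(E + 0\right) 150 + 1 \left(C{\left(5,0 \right)} - 3\right) = \left(-160 + 0\right) 150 + 1 \left(-4 - 3\right) = \left(-160\right) 150 + 1 \left(-7\right) = -24000 - 7 = -24007$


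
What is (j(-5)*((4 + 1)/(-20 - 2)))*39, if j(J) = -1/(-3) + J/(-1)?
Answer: -520/11 ≈ -47.273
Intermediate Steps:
j(J) = 1/3 - J (j(J) = -1*(-1/3) + J*(-1) = 1/3 - J)
(j(-5)*((4 + 1)/(-20 - 2)))*39 = ((1/3 - 1*(-5))*((4 + 1)/(-20 - 2)))*39 = ((1/3 + 5)*(5/(-22)))*39 = (16*(5*(-1/22))/3)*39 = ((16/3)*(-5/22))*39 = -40/33*39 = -520/11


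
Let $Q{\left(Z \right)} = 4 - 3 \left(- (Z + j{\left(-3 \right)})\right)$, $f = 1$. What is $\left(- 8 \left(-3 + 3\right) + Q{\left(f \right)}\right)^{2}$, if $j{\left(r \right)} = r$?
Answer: $4$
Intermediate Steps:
$Q{\left(Z \right)} = -5 + 3 Z$ ($Q{\left(Z \right)} = 4 - 3 \left(- (Z - 3)\right) = 4 - 3 \left(- (-3 + Z)\right) = 4 - 3 \left(3 - Z\right) = 4 + \left(-9 + 3 Z\right) = -5 + 3 Z$)
$\left(- 8 \left(-3 + 3\right) + Q{\left(f \right)}\right)^{2} = \left(- 8 \left(-3 + 3\right) + \left(-5 + 3 \cdot 1\right)\right)^{2} = \left(\left(-8\right) 0 + \left(-5 + 3\right)\right)^{2} = \left(0 - 2\right)^{2} = \left(-2\right)^{2} = 4$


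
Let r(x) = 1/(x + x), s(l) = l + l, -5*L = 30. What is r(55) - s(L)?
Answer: 1321/110 ≈ 12.009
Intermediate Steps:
L = -6 (L = -⅕*30 = -6)
s(l) = 2*l
r(x) = 1/(2*x)
r(55) - s(L) = (½)/55 - 2*(-6) = (½)*(1/55) - 1*(-12) = 1/110 + 12 = 1321/110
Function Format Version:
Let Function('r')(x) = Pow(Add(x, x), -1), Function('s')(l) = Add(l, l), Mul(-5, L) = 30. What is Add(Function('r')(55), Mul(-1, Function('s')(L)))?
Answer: Rational(1321, 110) ≈ 12.009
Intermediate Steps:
L = -6 (L = Mul(Rational(-1, 5), 30) = -6)
Function('s')(l) = Mul(2, l)
Function('r')(x) = Mul(Rational(1, 2), Pow(x, -1)) (Function('r')(x) = Pow(Mul(2, x), -1) = Mul(Rational(1, 2), Pow(x, -1)))
Add(Function('r')(55), Mul(-1, Function('s')(L))) = Add(Mul(Rational(1, 2), Pow(55, -1)), Mul(-1, Mul(2, -6))) = Add(Mul(Rational(1, 2), Rational(1, 55)), Mul(-1, -12)) = Add(Rational(1, 110), 12) = Rational(1321, 110)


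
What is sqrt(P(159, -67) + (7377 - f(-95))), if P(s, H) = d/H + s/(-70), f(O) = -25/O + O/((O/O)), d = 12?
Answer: sqrt(59310555858330)/89110 ≈ 86.425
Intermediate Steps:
f(O) = O - 25/O (f(O) = -25/O + O/1 = -25/O + O*1 = -25/O + O = O - 25/O)
P(s, H) = 12/H - s/70 (P(s, H) = 12/H + s/(-70) = 12/H + s*(-1/70) = 12/H - s/70)
sqrt(P(159, -67) + (7377 - f(-95))) = sqrt((12/(-67) - 1/70*159) + (7377 - (-95 - 25/(-95)))) = sqrt((12*(-1/67) - 159/70) + (7377 - (-95 - 25*(-1/95)))) = sqrt((-12/67 - 159/70) + (7377 - (-95 + 5/19))) = sqrt(-11493/4690 + (7377 - 1*(-1800/19))) = sqrt(-11493/4690 + (7377 + 1800/19)) = sqrt(-11493/4690 + 141963/19) = sqrt(665588103/89110) = sqrt(59310555858330)/89110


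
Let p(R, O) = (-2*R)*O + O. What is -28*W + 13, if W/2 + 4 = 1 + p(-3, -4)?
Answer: 1749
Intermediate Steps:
p(R, O) = O - 2*O*R (p(R, O) = -2*O*R + O = O - 2*O*R)
W = -62 (W = -8 + 2*(1 - 4*(1 - 2*(-3))) = -8 + 2*(1 - 4*(1 + 6)) = -8 + 2*(1 - 4*7) = -8 + 2*(1 - 28) = -8 + 2*(-27) = -8 - 54 = -62)
-28*W + 13 = -28*(-62) + 13 = 1736 + 13 = 1749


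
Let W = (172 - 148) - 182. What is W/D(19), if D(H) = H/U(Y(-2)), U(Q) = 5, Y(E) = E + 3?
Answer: -790/19 ≈ -41.579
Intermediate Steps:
Y(E) = 3 + E
D(H) = H/5
W = -158 (W = 24 - 182 = -158)
W/D(19) = -158/((1/5)*19) = -158/19/5 = -158*5/19 = -790/19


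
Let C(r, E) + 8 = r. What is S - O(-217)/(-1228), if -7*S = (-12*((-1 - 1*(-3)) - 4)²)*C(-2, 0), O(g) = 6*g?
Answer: -299277/4298 ≈ -69.632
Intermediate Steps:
C(r, E) = -8 + r
S = -480/7 (S = -(-12*((-1 - 1*(-3)) - 4)²)*(-8 - 2)/7 = -(-12*((-1 + 3) - 4)²)*(-10)/7 = -(-12*(2 - 4)²)*(-10)/7 = -(-12*(-2)²)*(-10)/7 = -(-12*4)*(-10)/7 = -(-48)*(-10)/7 = -⅐*480 = -480/7 ≈ -68.571)
S - O(-217)/(-1228) = -480/7 - 6*(-217)/(-1228) = -480/7 - (-1302)*(-1)/1228 = -480/7 - 1*651/614 = -480/7 - 651/614 = -299277/4298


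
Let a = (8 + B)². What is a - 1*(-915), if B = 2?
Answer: 1015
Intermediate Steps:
a = 100 (a = (8 + 2)² = 10² = 100)
a - 1*(-915) = 100 - 1*(-915) = 100 + 915 = 1015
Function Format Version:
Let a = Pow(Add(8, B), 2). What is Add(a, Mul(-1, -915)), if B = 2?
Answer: 1015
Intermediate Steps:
a = 100 (a = Pow(Add(8, 2), 2) = Pow(10, 2) = 100)
Add(a, Mul(-1, -915)) = Add(100, Mul(-1, -915)) = Add(100, 915) = 1015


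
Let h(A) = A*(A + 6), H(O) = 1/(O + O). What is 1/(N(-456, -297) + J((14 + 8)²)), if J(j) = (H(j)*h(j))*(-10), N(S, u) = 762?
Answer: -1/1688 ≈ -0.00059242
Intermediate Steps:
H(O) = 1/(2*O)
h(A) = A*(6 + A)
J(j) = -30 - 5*j (J(j) = ((1/(2*j))*(j*(6 + j)))*(-10) = (3 + j/2)*(-10) = -30 - 5*j)
1/(N(-456, -297) + J((14 + 8)²)) = 1/(762 + (-30 - 5*(14 + 8)²)) = 1/(762 + (-30 - 5*22²)) = 1/(762 + (-30 - 5*484)) = 1/(762 + (-30 - 2420)) = 1/(762 - 2450) = 1/(-1688) = -1/1688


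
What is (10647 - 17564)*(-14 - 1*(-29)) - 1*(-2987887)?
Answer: 2884132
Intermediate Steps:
(10647 - 17564)*(-14 - 1*(-29)) - 1*(-2987887) = -6917*(-14 + 29) + 2987887 = -6917*15 + 2987887 = -103755 + 2987887 = 2884132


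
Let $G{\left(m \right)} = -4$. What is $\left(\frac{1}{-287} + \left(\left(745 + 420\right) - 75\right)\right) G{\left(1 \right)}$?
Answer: $- \frac{1251316}{287} \approx -4360.0$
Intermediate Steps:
$\left(\frac{1}{-287} + \left(\left(745 + 420\right) - 75\right)\right) G{\left(1 \right)} = \left(\frac{1}{-287} + \left(\left(745 + 420\right) - 75\right)\right) \left(-4\right) = \left(- \frac{1}{287} + \left(1165 - 75\right)\right) \left(-4\right) = \left(- \frac{1}{287} + 1090\right) \left(-4\right) = \frac{312829}{287} \left(-4\right) = - \frac{1251316}{287}$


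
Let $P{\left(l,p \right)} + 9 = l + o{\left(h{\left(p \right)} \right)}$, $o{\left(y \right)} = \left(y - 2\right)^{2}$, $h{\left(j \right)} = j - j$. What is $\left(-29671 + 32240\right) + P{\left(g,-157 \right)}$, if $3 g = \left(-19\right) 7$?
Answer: $\frac{7559}{3} \approx 2519.7$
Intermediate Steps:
$h{\left(j \right)} = 0$
$g = - \frac{133}{3}$ ($g = \frac{\left(-19\right) 7}{3} = \frac{1}{3} \left(-133\right) = - \frac{133}{3} \approx -44.333$)
$o{\left(y \right)} = \left(-2 + y\right)^{2}$
$P{\left(l,p \right)} = -5 + l$ ($P{\left(l,p \right)} = -9 + \left(l + \left(-2 + 0\right)^{2}\right) = -9 + \left(l + \left(-2\right)^{2}\right) = -9 + \left(l + 4\right) = -9 + \left(4 + l\right) = -5 + l$)
$\left(-29671 + 32240\right) + P{\left(g,-157 \right)} = \left(-29671 + 32240\right) - \frac{148}{3} = 2569 - \frac{148}{3} = \frac{7559}{3}$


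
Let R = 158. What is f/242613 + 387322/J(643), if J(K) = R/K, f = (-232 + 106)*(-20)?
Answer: 479542015733/304229 ≈ 1.5763e+6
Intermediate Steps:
f = 2520 (f = -126*(-20) = 2520)
J(K) = 158/K
f/242613 + 387322/J(643) = 2520/242613 + 387322/((158/643)) = 2520*(1/242613) + 387322/((158*(1/643))) = 40/3851 + 387322/(158/643) = 40/3851 + 387322*(643/158) = 40/3851 + 124524023/79 = 479542015733/304229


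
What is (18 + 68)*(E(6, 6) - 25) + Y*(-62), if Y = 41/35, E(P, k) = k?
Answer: -59732/35 ≈ -1706.6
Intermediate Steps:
Y = 41/35 (Y = 41*(1/35) = 41/35 ≈ 1.1714)
(18 + 68)*(E(6, 6) - 25) + Y*(-62) = (18 + 68)*(6 - 25) + (41/35)*(-62) = 86*(-19) - 2542/35 = -1634 - 2542/35 = -59732/35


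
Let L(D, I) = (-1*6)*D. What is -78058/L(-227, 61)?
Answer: -39029/681 ≈ -57.311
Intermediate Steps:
L(D, I) = -6*D
-78058/L(-227, 61) = -78058/((-6*(-227))) = -78058/1362 = -78058*1/1362 = -39029/681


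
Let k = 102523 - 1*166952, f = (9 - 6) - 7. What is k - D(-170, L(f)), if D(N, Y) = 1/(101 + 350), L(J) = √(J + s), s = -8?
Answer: -29057480/451 ≈ -64429.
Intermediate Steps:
f = -4 (f = 3 - 7 = -4)
L(J) = √(-8 + J) (L(J) = √(J - 8) = √(-8 + J))
D(N, Y) = 1/451
k = -64429 (k = 102523 - 166952 = -64429)
k - D(-170, L(f)) = -64429 - 1*1/451 = -64429 - 1/451 = -29057480/451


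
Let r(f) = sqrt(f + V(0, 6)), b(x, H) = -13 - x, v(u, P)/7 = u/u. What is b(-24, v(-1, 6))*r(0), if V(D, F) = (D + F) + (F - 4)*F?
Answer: 33*sqrt(2) ≈ 46.669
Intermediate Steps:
v(u, P) = 7 (v(u, P) = 7*(u/u) = 7*1 = 7)
V(D, F) = D + F + F*(-4 + F) (V(D, F) = (D + F) + (-4 + F)*F = (D + F) + F*(-4 + F) = D + F + F*(-4 + F))
r(f) = sqrt(18 + f) (r(f) = sqrt(f + (0 + 6**2 - 3*6)) = sqrt(f + (0 + 36 - 18)) = sqrt(f + 18) = sqrt(18 + f))
b(-24, v(-1, 6))*r(0) = (-13 - 1*(-24))*sqrt(18 + 0) = (-13 + 24)*sqrt(18) = 11*(3*sqrt(2)) = 33*sqrt(2)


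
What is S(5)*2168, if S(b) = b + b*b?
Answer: 65040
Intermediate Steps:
S(b) = b + b²
S(5)*2168 = (5*(1 + 5))*2168 = (5*6)*2168 = 30*2168 = 65040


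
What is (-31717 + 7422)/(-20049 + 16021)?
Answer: 24295/4028 ≈ 6.0315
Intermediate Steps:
(-31717 + 7422)/(-20049 + 16021) = -24295/(-4028) = -24295*(-1/4028) = 24295/4028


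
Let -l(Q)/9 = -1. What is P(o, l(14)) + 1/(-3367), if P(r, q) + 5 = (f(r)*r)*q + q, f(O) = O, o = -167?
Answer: 845133834/3367 ≈ 2.5101e+5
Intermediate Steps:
l(Q) = 9 (l(Q) = -9*(-1) = 9)
P(r, q) = -5 + q + q*r² (P(r, q) = -5 + ((r*r)*q + q) = -5 + (r²*q + q) = -5 + (q*r² + q) = -5 + (q + q*r²) = -5 + q + q*r²)
P(o, l(14)) + 1/(-3367) = (-5 + 9 + 9*(-167)²) + 1/(-3367) = (-5 + 9 + 9*27889) - 1/3367 = (-5 + 9 + 251001) - 1/3367 = 251005 - 1/3367 = 845133834/3367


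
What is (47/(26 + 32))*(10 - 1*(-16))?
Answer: 611/29 ≈ 21.069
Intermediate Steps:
(47/(26 + 32))*(10 - 1*(-16)) = (47/58)*(10 + 16) = ((1/58)*47)*26 = (47/58)*26 = 611/29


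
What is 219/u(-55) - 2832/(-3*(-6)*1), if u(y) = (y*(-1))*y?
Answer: -1428457/9075 ≈ -157.41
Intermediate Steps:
u(y) = -y² (u(y) = (-y)*y = -y²)
219/u(-55) - 2832/(-3*(-6)*1) = 219/((-1*(-55)²)) - 2832/(-3*(-6)*1) = 219/((-1*3025)) - 2832/(18*1) = 219/(-3025) - 2832/18 = 219*(-1/3025) - 2832*1/18 = -219/3025 - 472/3 = -1428457/9075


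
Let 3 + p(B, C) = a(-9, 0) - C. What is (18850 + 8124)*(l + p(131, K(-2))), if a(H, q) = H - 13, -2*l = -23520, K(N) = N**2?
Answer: 316431994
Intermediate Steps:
l = 11760 (l = -1/2*(-23520) = 11760)
a(H, q) = -13 + H
p(B, C) = -25 - C (p(B, C) = -3 + ((-13 - 9) - C) = -3 + (-22 - C) = -25 - C)
(18850 + 8124)*(l + p(131, K(-2))) = (18850 + 8124)*(11760 + (-25 - 1*(-2)**2)) = 26974*(11760 + (-25 - 1*4)) = 26974*(11760 + (-25 - 4)) = 26974*(11760 - 29) = 26974*11731 = 316431994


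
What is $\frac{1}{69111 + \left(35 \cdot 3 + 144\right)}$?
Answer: $\frac{1}{69360} \approx 1.4418 \cdot 10^{-5}$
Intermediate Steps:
$\frac{1}{69111 + \left(35 \cdot 3 + 144\right)} = \frac{1}{69111 + \left(105 + 144\right)} = \frac{1}{69111 + 249} = \frac{1}{69360}$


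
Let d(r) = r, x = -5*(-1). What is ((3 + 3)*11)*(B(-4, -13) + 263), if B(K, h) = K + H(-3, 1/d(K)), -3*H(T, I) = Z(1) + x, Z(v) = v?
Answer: 16962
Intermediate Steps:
x = 5
H(T, I) = -2 (H(T, I) = -(1 + 5)/3 = -⅓*6 = -2)
B(K, h) = -2 + K (B(K, h) = K - 2 = -2 + K)
((3 + 3)*11)*(B(-4, -13) + 263) = ((3 + 3)*11)*((-2 - 4) + 263) = (6*11)*(-6 + 263) = 66*257 = 16962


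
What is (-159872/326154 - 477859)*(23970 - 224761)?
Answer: 15647219378434489/163077 ≈ 9.5950e+10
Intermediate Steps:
(-159872/326154 - 477859)*(23970 - 224761) = (-159872*1/326154 - 477859)*(-200791) = (-79936/163077 - 477859)*(-200791) = -77927892079/163077*(-200791) = 15647219378434489/163077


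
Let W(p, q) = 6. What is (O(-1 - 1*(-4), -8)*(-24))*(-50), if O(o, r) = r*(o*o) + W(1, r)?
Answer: -79200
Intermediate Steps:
O(o, r) = 6 + r*o² (O(o, r) = r*(o*o) + 6 = r*o² + 6 = 6 + r*o²)
(O(-1 - 1*(-4), -8)*(-24))*(-50) = ((6 - 8*(-1 - 1*(-4))²)*(-24))*(-50) = ((6 - 8*(-1 + 4)²)*(-24))*(-50) = ((6 - 8*3²)*(-24))*(-50) = ((6 - 8*9)*(-24))*(-50) = ((6 - 72)*(-24))*(-50) = -66*(-24)*(-50) = 1584*(-50) = -79200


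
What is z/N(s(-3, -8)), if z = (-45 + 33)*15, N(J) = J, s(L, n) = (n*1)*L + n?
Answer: -45/4 ≈ -11.250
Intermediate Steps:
s(L, n) = n + L*n (s(L, n) = n*L + n = L*n + n = n + L*n)
z = -180 (z = -12*15 = -180)
z/N(s(-3, -8)) = -180*(-1/(8*(1 - 3))) = -180/((-8*(-2))) = -180/16 = -180*1/16 = -45/4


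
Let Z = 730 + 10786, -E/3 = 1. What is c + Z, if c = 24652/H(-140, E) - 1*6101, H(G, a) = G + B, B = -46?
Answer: 491269/93 ≈ 5282.5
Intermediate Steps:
E = -3 (E = -3*1 = -3)
Z = 11516
H(G, a) = -46 + G (H(G, a) = G - 46 = -46 + G)
c = -579719/93 (c = 24652/(-46 - 140) - 1*6101 = 24652/(-186) - 6101 = 24652*(-1/186) - 6101 = -12326/93 - 6101 = -579719/93 ≈ -6233.5)
c + Z = -579719/93 + 11516 = 491269/93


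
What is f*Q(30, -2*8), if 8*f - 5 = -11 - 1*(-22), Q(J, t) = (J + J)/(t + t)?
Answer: -15/4 ≈ -3.7500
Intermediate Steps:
Q(J, t) = J/t (Q(J, t) = (2*J)/((2*t)) = (2*J)*(1/(2*t)) = J/t)
f = 2 (f = 5/8 + (-11 - 1*(-22))/8 = 5/8 + (-11 + 22)/8 = 5/8 + (⅛)*11 = 5/8 + 11/8 = 2)
f*Q(30, -2*8) = 2*(30/((-2*8))) = 2*(30/(-16)) = 2*(30*(-1/16)) = 2*(-15/8) = -15/4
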